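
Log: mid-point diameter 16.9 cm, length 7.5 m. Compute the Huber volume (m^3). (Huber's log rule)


Huber: V = Am * L,  Am = pi*(Dm/200)^2
Am = pi*(16.9/200)^2 = 0.022432 m^2
V = 0.022432*7.5 = 0.1682 m^3

0.1682


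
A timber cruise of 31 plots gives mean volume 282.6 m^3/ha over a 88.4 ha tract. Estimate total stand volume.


Formula: Total Volume = Mean Volume per ha * Total Area
Total Volume = 282.6 m^3/ha * 88.4 ha
Total Volume = 24982 m^3

24982


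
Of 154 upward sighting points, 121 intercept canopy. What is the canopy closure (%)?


Formula: Canopy closure = covered points / total points * 100
Closure = 121 / 154 * 100
Closure = 0.7857 * 100 = 78.6%

78.6


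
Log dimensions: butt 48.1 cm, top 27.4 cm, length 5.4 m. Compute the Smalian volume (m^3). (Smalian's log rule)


Smalian: V = (A1 + A2)/2 * L,  A = pi*(D/200)^2
A1 = pi*(48.1/200)^2 = 0.181711 m^2
A2 = pi*(27.4/200)^2 = 0.058965 m^2
V = (0.181711+0.058965)/2*5.4 = 0.6498 m^3

0.6498


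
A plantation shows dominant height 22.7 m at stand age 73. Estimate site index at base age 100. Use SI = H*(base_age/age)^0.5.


Formula: SI = H_dom * (base_age / age)^0.5
Age ratio = 100 / 73 = 1.36986
sqrt(age_ratio) = 1.17041
SI = 22.7 * 1.17041 = 26.6 m

26.6


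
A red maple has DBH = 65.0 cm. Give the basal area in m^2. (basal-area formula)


Formula: BA = pi * (DBH/2)^2 / 10000  (cm^2 to m^2)
Radius = DBH/2 = 65.0/2 = 32.5 cm
BA = pi * 32.5^2 / 10000
   = 3318.3072 cm^2 / 10000
   = 0.3318 m^2

0.3318


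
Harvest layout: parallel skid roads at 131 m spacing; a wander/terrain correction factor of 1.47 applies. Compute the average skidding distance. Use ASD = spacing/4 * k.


Formula: ASD = (spacing / 4) * correction
Uncorrected distance = spacing / 4 = 131 / 4 = 32.75 m
ASD = 32.75 * 1.47 = 48 m

48


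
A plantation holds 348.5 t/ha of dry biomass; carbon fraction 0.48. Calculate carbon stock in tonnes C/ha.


Formula: Carbon Stock = Biomass * Carbon Fraction
C = 348.5 t/ha * 0.48
C = 167.3 t C/ha

167.3


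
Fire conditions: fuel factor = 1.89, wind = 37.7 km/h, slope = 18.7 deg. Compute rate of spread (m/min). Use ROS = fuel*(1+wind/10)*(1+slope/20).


Formula: ROS = fuel * (1 + wind/10) * (1 + slope/20)
Wind factor = 1 + 37.7/10 = 4.77
Slope factor = 1 + 18.7/20 = 1.935
ROS = 1.89 * 4.77 * 1.935 = 17.44 m/min

17.44


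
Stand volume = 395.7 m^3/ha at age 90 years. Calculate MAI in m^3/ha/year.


Formula: MAI = Total Volume / Stand Age
MAI = 395.7 m^3/ha / 90 years
MAI = 4.4 m^3/ha/year

4.4


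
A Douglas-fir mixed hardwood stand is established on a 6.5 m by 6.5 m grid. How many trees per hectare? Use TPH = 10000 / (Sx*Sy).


Formula: TPH = 10000 m^2/ha / (spacing_x * spacing_y)
Area per tree = 6.5 m * 6.5 m = 42.25 m^2
TPH = 10000 / 42.25 = 237 trees/ha

237


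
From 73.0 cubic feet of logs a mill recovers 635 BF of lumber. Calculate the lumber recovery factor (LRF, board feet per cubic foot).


Formula: LRF = Lumber Output (BF) / Log Input (ft^3)
LRF = 635 BF / 73.0 ft^3
LRF = 8.7 BF/ft^3

8.7


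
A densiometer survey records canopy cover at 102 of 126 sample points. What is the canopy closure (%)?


Formula: Canopy closure = covered points / total points * 100
Closure = 102 / 126 * 100
Closure = 0.8095 * 100 = 81.0%

81.0


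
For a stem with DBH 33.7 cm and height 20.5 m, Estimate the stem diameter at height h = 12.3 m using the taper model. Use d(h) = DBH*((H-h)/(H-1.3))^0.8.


Taper: d(h) = DBH * ((H - h) / (H - 1.3))^0.8
Numerator = H - h = 20.5 - 12.3 = 8.2 m
Denominator = H - 1.3 = 20.5 - 1.3 = 19.2 m
Ratio = 8.2 / 19.2 = 0.42708
d = 33.7 * 0.42708^0.8 = 17.1 cm

17.1


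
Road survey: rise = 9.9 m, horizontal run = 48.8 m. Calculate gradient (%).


Formula: Gradient = rise / run * 100
Gradient = 9.9 / 48.8 * 100 = 20.3%

20.3


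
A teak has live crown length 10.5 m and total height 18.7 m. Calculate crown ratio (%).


Formula: Crown Ratio = (Crown Length / Total Height) * 100
CR = (10.5 m / 18.7 m) * 100
CR = 0.5615 * 100 = 56.1%

56.1


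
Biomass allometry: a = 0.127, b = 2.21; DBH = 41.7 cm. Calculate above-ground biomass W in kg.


Formula: W = a * DBH^b  (allometric power law)
DBH^b = 41.7^2.21 = 3806.2795
W = 0.127 * 3806.2795 = 483.4 kg

483.4


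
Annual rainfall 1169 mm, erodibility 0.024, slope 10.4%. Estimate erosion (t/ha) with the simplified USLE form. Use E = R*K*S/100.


Formula: E = R * K * S / 100  (simplified USLE)
R * K = 1169 * 0.024 = 28.056
E = 28.056 * 10.4 / 100 = 2.92 t/ha

2.92


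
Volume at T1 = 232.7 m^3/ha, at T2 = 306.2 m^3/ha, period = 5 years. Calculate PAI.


Formula: PAI = (V_T2 - V_T1) / (T2 - T1)
Volume increment = 306.2 - 232.7 = 73.5 m^3/ha
PAI = 73.5 / 5 = 14.7 m^3/ha/year

14.7


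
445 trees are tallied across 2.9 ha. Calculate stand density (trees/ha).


Formula: Stand Density = N_trees / Area_ha
Density = 445 trees / 2.9 ha
Density = 153 trees/ha

153


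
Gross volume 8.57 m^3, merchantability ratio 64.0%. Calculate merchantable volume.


Formula: MV = V_total * (merchantable_pct / 100)
Merchantable fraction = 64.0% / 100 = 0.64
MV = 8.57 m^3 * 0.64 = 5.485 m^3

5.485


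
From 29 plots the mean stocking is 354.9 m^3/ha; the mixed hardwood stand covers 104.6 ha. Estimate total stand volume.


Formula: Total Volume = Mean Volume per ha * Total Area
Total Volume = 354.9 m^3/ha * 104.6 ha
Total Volume = 37123 m^3

37123


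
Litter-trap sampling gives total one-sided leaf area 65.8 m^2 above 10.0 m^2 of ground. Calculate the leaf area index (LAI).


Formula: LAI = total leaf area / ground area  (dimensionless)
LAI = 65.8 m^2 / 10.0 m^2
LAI = 6.58

6.58


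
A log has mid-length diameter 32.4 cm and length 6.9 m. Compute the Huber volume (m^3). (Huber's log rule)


Huber: V = Am * L,  Am = pi*(Dm/200)^2
Am = pi*(32.4/200)^2 = 0.082448 m^2
V = 0.082448*6.9 = 0.5689 m^3

0.5689


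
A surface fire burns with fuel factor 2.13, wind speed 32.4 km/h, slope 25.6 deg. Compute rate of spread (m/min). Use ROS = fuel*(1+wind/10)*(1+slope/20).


Formula: ROS = fuel * (1 + wind/10) * (1 + slope/20)
Wind factor = 1 + 32.4/10 = 4.24
Slope factor = 1 + 25.6/20 = 2.28
ROS = 2.13 * 4.24 * 2.28 = 20.59 m/min

20.59


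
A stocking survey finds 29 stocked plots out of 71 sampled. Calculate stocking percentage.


Formula: Stocking % = stocked plots / total plots * 100
Stocking = 29 / 71 * 100
Stocking = 0.4085 * 100 = 40.8%

40.8


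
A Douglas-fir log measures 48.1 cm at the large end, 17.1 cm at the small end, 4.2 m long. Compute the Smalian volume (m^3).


Smalian: V = (A1 + A2)/2 * L,  A = pi*(D/200)^2
A1 = pi*(48.1/200)^2 = 0.181711 m^2
A2 = pi*(17.1/200)^2 = 0.022966 m^2
V = (0.181711+0.022966)/2*4.2 = 0.4298 m^3

0.4298


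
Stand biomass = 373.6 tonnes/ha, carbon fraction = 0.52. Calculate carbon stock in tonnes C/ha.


Formula: Carbon Stock = Biomass * Carbon Fraction
C = 373.6 t/ha * 0.52
C = 194.3 t C/ha

194.3


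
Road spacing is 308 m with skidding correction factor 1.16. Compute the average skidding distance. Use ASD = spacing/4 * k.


Formula: ASD = (spacing / 4) * correction
Uncorrected distance = spacing / 4 = 308 / 4 = 77 m
ASD = 77 * 1.16 = 89 m

89


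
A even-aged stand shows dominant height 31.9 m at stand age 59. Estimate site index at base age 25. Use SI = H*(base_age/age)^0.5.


Formula: SI = H_dom * (base_age / age)^0.5
Age ratio = 25 / 59 = 0.42373
sqrt(age_ratio) = 0.65094
SI = 31.9 * 0.65094 = 20.8 m

20.8


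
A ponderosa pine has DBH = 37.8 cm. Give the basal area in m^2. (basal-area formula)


Formula: BA = pi * (DBH/2)^2 / 10000  (cm^2 to m^2)
Radius = DBH/2 = 37.8/2 = 18.9 cm
BA = pi * 18.9^2 / 10000
   = 1122.2083 cm^2 / 10000
   = 0.1122 m^2

0.1122


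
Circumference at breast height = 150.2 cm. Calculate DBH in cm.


Formula: DBH = C / pi
DBH = 150.2 / pi
pi = 3.14159...
DBH = 47.8 cm

47.8


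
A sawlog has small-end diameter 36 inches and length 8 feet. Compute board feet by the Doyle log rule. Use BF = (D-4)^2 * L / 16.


Doyle: BF = (D - 4)^2 * L / 16
Adjusted diameter = 36 - 4 = 32 in
(D-4)^2 = 32^2 = 1024
BF = 1024 * 8 / 16 = 512 BF

512


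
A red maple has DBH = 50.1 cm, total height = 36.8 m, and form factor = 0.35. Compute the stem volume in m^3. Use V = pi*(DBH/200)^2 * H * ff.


Formula: V = pi * (DBH/200)^2 * H * ff
Radius = DBH/200 = 50.1/200 = 0.2505 m
Radius^2 = 0.2505^2 = 0.06275025 m^2
V = pi * 0.06275025 * 36.8 * 0.35
V = 2.539 m^3

2.539


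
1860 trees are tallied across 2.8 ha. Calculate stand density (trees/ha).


Formula: Stand Density = N_trees / Area_ha
Density = 1860 trees / 2.8 ha
Density = 664 trees/ha

664


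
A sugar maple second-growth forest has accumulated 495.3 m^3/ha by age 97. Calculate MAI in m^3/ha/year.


Formula: MAI = Total Volume / Stand Age
MAI = 495.3 m^3/ha / 97 years
MAI = 5.11 m^3/ha/year

5.11


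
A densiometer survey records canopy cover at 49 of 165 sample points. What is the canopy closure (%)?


Formula: Canopy closure = covered points / total points * 100
Closure = 49 / 165 * 100
Closure = 0.297 * 100 = 29.7%

29.7


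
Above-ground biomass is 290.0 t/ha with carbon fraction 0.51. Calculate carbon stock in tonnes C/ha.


Formula: Carbon Stock = Biomass * Carbon Fraction
C = 290.0 t/ha * 0.51
C = 147.9 t C/ha

147.9


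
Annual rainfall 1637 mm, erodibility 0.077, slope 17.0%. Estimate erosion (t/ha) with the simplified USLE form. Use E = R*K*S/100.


Formula: E = R * K * S / 100  (simplified USLE)
R * K = 1637 * 0.077 = 126.049
E = 126.049 * 17.0 / 100 = 21.43 t/ha

21.43


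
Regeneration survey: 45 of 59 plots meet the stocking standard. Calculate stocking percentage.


Formula: Stocking % = stocked plots / total plots * 100
Stocking = 45 / 59 * 100
Stocking = 0.7627 * 100 = 76.3%

76.3


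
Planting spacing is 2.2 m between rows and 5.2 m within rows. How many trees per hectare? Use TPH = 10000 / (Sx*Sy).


Formula: TPH = 10000 m^2/ha / (spacing_x * spacing_y)
Area per tree = 2.2 m * 5.2 m = 11.44 m^2
TPH = 10000 / 11.44 = 874 trees/ha

874


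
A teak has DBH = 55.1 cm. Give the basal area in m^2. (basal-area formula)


Formula: BA = pi * (DBH/2)^2 / 10000  (cm^2 to m^2)
Radius = DBH/2 = 55.1/2 = 27.55 cm
BA = pi * 27.55^2 / 10000
   = 2384.4767 cm^2 / 10000
   = 0.2384 m^2

0.2384


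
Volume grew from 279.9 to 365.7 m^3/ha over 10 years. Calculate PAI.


Formula: PAI = (V_T2 - V_T1) / (T2 - T1)
Volume increment = 365.7 - 279.9 = 85.8 m^3/ha
PAI = 85.8 / 10 = 8.58 m^3/ha/year

8.58


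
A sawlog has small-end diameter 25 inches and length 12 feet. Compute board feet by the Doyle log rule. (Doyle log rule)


Doyle: BF = (D - 4)^2 * L / 16
Adjusted diameter = 25 - 4 = 21 in
(D-4)^2 = 21^2 = 441
BF = 441 * 12 / 16 = 331 BF

331


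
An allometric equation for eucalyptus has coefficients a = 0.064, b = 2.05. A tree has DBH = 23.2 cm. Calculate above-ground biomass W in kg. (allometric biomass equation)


Formula: W = a * DBH^b  (allometric power law)
DBH^b = 23.2^2.05 = 629.8692
W = 0.064 * 629.8692 = 40.3 kg

40.3


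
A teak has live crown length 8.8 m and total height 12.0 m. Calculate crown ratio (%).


Formula: Crown Ratio = (Crown Length / Total Height) * 100
CR = (8.8 m / 12.0 m) * 100
CR = 0.7333 * 100 = 73.3%

73.3


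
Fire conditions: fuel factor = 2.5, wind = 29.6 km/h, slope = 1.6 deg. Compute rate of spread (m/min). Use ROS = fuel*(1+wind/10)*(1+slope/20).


Formula: ROS = fuel * (1 + wind/10) * (1 + slope/20)
Wind factor = 1 + 29.6/10 = 3.96
Slope factor = 1 + 1.6/20 = 1.08
ROS = 2.5 * 3.96 * 1.08 = 10.69 m/min

10.69


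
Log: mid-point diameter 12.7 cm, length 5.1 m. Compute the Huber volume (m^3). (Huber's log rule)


Huber: V = Am * L,  Am = pi*(Dm/200)^2
Am = pi*(12.7/200)^2 = 0.012668 m^2
V = 0.012668*5.1 = 0.0646 m^3

0.0646


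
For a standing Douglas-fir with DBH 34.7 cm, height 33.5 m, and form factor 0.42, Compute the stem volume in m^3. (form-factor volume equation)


Formula: V = pi * (DBH/200)^2 * H * ff
Radius = DBH/200 = 34.7/200 = 0.1735 m
Radius^2 = 0.1735^2 = 0.03010225 m^2
V = pi * 0.03010225 * 33.5 * 0.42
V = 1.331 m^3

1.331


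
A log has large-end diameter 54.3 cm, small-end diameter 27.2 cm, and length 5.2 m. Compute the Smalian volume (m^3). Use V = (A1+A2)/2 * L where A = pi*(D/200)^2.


Smalian: V = (A1 + A2)/2 * L,  A = pi*(D/200)^2
A1 = pi*(54.3/200)^2 = 0.231574 m^2
A2 = pi*(27.2/200)^2 = 0.058107 m^2
V = (0.231574+0.058107)/2*5.2 = 0.7532 m^3

0.7532


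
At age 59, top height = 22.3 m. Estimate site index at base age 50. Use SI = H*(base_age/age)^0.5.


Formula: SI = H_dom * (base_age / age)^0.5
Age ratio = 50 / 59 = 0.84746
sqrt(age_ratio) = 0.92057
SI = 22.3 * 0.92057 = 20.5 m

20.5


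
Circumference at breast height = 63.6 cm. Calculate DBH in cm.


Formula: DBH = C / pi
DBH = 63.6 / pi
pi = 3.14159...
DBH = 20.2 cm

20.2


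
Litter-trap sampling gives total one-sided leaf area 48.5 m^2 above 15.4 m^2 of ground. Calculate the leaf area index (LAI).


Formula: LAI = total leaf area / ground area  (dimensionless)
LAI = 48.5 m^2 / 15.4 m^2
LAI = 3.15

3.15


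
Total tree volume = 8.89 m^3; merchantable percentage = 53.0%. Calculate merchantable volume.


Formula: MV = V_total * (merchantable_pct / 100)
Merchantable fraction = 53.0% / 100 = 0.53
MV = 8.89 m^3 * 0.53 = 4.712 m^3

4.712


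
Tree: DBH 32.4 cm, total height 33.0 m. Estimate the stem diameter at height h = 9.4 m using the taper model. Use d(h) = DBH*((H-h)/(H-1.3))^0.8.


Taper: d(h) = DBH * ((H - h) / (H - 1.3))^0.8
Numerator = H - h = 33.0 - 9.4 = 23.6 m
Denominator = H - 1.3 = 33.0 - 1.3 = 31.7 m
Ratio = 23.6 / 31.7 = 0.74448
d = 32.4 * 0.74448^0.8 = 25.6 cm

25.6


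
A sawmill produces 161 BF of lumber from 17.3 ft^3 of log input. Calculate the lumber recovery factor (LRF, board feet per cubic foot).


Formula: LRF = Lumber Output (BF) / Log Input (ft^3)
LRF = 161 BF / 17.3 ft^3
LRF = 9.31 BF/ft^3

9.31


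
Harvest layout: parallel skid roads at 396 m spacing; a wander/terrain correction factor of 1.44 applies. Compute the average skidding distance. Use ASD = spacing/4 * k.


Formula: ASD = (spacing / 4) * correction
Uncorrected distance = spacing / 4 = 396 / 4 = 99 m
ASD = 99 * 1.44 = 143 m

143


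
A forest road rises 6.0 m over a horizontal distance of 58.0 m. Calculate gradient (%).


Formula: Gradient = rise / run * 100
Gradient = 6.0 / 58.0 * 100 = 10.3%

10.3


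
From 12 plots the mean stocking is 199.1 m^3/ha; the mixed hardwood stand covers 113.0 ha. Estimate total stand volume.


Formula: Total Volume = Mean Volume per ha * Total Area
Total Volume = 199.1 m^3/ha * 113.0 ha
Total Volume = 22498 m^3

22498


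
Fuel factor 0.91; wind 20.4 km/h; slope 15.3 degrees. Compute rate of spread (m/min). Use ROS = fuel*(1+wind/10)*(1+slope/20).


Formula: ROS = fuel * (1 + wind/10) * (1 + slope/20)
Wind factor = 1 + 20.4/10 = 3.04
Slope factor = 1 + 15.3/20 = 1.765
ROS = 0.91 * 3.04 * 1.765 = 4.88 m/min

4.88


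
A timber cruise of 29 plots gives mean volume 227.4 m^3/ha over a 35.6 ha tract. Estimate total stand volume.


Formula: Total Volume = Mean Volume per ha * Total Area
Total Volume = 227.4 m^3/ha * 35.6 ha
Total Volume = 8095 m^3

8095


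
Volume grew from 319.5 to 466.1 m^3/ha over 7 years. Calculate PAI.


Formula: PAI = (V_T2 - V_T1) / (T2 - T1)
Volume increment = 466.1 - 319.5 = 146.6 m^3/ha
PAI = 146.6 / 7 = 20.94 m^3/ha/year

20.94


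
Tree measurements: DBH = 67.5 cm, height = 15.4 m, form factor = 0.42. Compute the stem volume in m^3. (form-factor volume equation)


Formula: V = pi * (DBH/200)^2 * H * ff
Radius = DBH/200 = 67.5/200 = 0.3375 m
Radius^2 = 0.3375^2 = 0.11390625 m^2
V = pi * 0.11390625 * 15.4 * 0.42
V = 2.315 m^3

2.315


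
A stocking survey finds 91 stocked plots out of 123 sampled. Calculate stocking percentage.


Formula: Stocking % = stocked plots / total plots * 100
Stocking = 91 / 123 * 100
Stocking = 0.7398 * 100 = 74.0%

74.0


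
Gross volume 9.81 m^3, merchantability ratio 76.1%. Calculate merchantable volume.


Formula: MV = V_total * (merchantable_pct / 100)
Merchantable fraction = 76.1% / 100 = 0.761
MV = 9.81 m^3 * 0.761 = 7.465 m^3

7.465


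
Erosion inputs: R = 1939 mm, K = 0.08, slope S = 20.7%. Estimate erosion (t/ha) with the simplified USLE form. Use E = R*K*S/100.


Formula: E = R * K * S / 100  (simplified USLE)
R * K = 1939 * 0.08 = 155.12
E = 155.12 * 20.7 / 100 = 32.11 t/ha

32.11


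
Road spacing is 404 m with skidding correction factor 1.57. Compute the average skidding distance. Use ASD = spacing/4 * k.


Formula: ASD = (spacing / 4) * correction
Uncorrected distance = spacing / 4 = 404 / 4 = 101 m
ASD = 101 * 1.57 = 159 m

159


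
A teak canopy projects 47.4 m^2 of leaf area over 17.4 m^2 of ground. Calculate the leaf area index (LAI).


Formula: LAI = total leaf area / ground area  (dimensionless)
LAI = 47.4 m^2 / 17.4 m^2
LAI = 2.72

2.72


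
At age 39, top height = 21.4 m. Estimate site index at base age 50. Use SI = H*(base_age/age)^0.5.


Formula: SI = H_dom * (base_age / age)^0.5
Age ratio = 50 / 39 = 1.28205
sqrt(age_ratio) = 1.13228
SI = 21.4 * 1.13228 = 24.2 m

24.2


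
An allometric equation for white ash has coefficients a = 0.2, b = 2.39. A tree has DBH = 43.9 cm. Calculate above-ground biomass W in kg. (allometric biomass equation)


Formula: W = a * DBH^b  (allometric power law)
DBH^b = 43.9^2.39 = 8423.4539
W = 0.2 * 8423.4539 = 1684.7 kg

1684.7


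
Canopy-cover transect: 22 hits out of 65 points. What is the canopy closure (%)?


Formula: Canopy closure = covered points / total points * 100
Closure = 22 / 65 * 100
Closure = 0.3385 * 100 = 33.8%

33.8


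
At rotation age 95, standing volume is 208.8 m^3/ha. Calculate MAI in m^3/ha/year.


Formula: MAI = Total Volume / Stand Age
MAI = 208.8 m^3/ha / 95 years
MAI = 2.2 m^3/ha/year

2.2


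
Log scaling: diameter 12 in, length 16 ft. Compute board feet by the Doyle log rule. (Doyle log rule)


Doyle: BF = (D - 4)^2 * L / 16
Adjusted diameter = 12 - 4 = 8 in
(D-4)^2 = 8^2 = 64
BF = 64 * 16 / 16 = 64 BF

64


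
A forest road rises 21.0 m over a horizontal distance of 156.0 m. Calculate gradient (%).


Formula: Gradient = rise / run * 100
Gradient = 21.0 / 156.0 * 100 = 13.5%

13.5


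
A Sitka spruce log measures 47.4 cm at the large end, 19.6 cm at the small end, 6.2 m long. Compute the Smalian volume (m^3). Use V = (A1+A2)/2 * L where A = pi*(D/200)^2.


Smalian: V = (A1 + A2)/2 * L,  A = pi*(D/200)^2
A1 = pi*(47.4/200)^2 = 0.17646 m^2
A2 = pi*(19.6/200)^2 = 0.030172 m^2
V = (0.17646+0.030172)/2*6.2 = 0.6406 m^3

0.6406


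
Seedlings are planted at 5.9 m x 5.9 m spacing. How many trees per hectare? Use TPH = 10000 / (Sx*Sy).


Formula: TPH = 10000 m^2/ha / (spacing_x * spacing_y)
Area per tree = 5.9 m * 5.9 m = 34.81 m^2
TPH = 10000 / 34.81 = 287 trees/ha

287


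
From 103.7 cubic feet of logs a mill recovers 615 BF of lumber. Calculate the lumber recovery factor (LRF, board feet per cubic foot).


Formula: LRF = Lumber Output (BF) / Log Input (ft^3)
LRF = 615 BF / 103.7 ft^3
LRF = 5.93 BF/ft^3

5.93


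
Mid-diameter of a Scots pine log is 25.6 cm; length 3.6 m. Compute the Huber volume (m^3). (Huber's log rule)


Huber: V = Am * L,  Am = pi*(Dm/200)^2
Am = pi*(25.6/200)^2 = 0.051472 m^2
V = 0.051472*3.6 = 0.1853 m^3

0.1853


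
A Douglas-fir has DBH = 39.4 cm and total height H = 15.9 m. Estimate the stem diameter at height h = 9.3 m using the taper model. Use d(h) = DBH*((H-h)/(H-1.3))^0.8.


Taper: d(h) = DBH * ((H - h) / (H - 1.3))^0.8
Numerator = H - h = 15.9 - 9.3 = 6.6 m
Denominator = H - 1.3 = 15.9 - 1.3 = 14.6 m
Ratio = 6.6 / 14.6 = 0.45205
d = 39.4 * 0.45205^0.8 = 20.9 cm

20.9


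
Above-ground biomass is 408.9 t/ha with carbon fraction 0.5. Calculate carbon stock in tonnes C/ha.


Formula: Carbon Stock = Biomass * Carbon Fraction
C = 408.9 t/ha * 0.5
C = 204.5 t C/ha

204.5


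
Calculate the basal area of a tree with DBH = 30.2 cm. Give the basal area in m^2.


Formula: BA = pi * (DBH/2)^2 / 10000  (cm^2 to m^2)
Radius = DBH/2 = 30.2/2 = 15.1 cm
BA = pi * 15.1^2 / 10000
   = 716.3145 cm^2 / 10000
   = 0.0716 m^2

0.0716


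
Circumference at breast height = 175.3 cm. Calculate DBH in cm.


Formula: DBH = C / pi
DBH = 175.3 / pi
pi = 3.14159...
DBH = 55.8 cm

55.8


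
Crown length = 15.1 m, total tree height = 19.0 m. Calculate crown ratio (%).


Formula: Crown Ratio = (Crown Length / Total Height) * 100
CR = (15.1 m / 19.0 m) * 100
CR = 0.7947 * 100 = 79.5%

79.5


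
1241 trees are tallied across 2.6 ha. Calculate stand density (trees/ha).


Formula: Stand Density = N_trees / Area_ha
Density = 1241 trees / 2.6 ha
Density = 477 trees/ha

477


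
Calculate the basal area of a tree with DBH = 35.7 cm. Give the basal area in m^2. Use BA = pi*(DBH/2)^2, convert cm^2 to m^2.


Formula: BA = pi * (DBH/2)^2 / 10000  (cm^2 to m^2)
Radius = DBH/2 = 35.7/2 = 17.85 cm
BA = pi * 17.85^2 / 10000
   = 1000.9821 cm^2 / 10000
   = 0.1001 m^2

0.1001


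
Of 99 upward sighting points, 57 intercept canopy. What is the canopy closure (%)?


Formula: Canopy closure = covered points / total points * 100
Closure = 57 / 99 * 100
Closure = 0.5758 * 100 = 57.6%

57.6


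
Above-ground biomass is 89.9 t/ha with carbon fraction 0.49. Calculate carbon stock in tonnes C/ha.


Formula: Carbon Stock = Biomass * Carbon Fraction
C = 89.9 t/ha * 0.49
C = 44.1 t C/ha

44.1


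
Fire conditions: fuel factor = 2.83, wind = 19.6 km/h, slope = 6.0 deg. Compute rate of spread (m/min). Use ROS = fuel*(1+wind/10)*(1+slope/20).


Formula: ROS = fuel * (1 + wind/10) * (1 + slope/20)
Wind factor = 1 + 19.6/10 = 2.96
Slope factor = 1 + 6.0/20 = 1.3
ROS = 2.83 * 2.96 * 1.3 = 10.89 m/min

10.89


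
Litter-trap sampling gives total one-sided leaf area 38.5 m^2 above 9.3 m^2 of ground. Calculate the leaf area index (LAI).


Formula: LAI = total leaf area / ground area  (dimensionless)
LAI = 38.5 m^2 / 9.3 m^2
LAI = 4.14

4.14


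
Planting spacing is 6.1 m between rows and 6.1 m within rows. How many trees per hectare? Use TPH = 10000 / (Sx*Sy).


Formula: TPH = 10000 m^2/ha / (spacing_x * spacing_y)
Area per tree = 6.1 m * 6.1 m = 37.21 m^2
TPH = 10000 / 37.21 = 269 trees/ha

269


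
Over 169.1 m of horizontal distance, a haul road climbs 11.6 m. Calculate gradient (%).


Formula: Gradient = rise / run * 100
Gradient = 11.6 / 169.1 * 100 = 6.9%

6.9


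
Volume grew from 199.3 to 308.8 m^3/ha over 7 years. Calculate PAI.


Formula: PAI = (V_T2 - V_T1) / (T2 - T1)
Volume increment = 308.8 - 199.3 = 109.5 m^3/ha
PAI = 109.5 / 7 = 15.64 m^3/ha/year

15.64


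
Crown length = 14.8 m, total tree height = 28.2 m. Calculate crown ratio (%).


Formula: Crown Ratio = (Crown Length / Total Height) * 100
CR = (14.8 m / 28.2 m) * 100
CR = 0.5248 * 100 = 52.5%

52.5


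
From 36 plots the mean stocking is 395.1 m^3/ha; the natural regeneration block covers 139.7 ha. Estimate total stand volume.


Formula: Total Volume = Mean Volume per ha * Total Area
Total Volume = 395.1 m^3/ha * 139.7 ha
Total Volume = 55195 m^3

55195


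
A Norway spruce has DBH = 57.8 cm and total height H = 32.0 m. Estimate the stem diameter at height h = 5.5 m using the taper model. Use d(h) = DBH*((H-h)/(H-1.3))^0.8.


Taper: d(h) = DBH * ((H - h) / (H - 1.3))^0.8
Numerator = H - h = 32.0 - 5.5 = 26.5 m
Denominator = H - 1.3 = 32.0 - 1.3 = 30.7 m
Ratio = 26.5 / 30.7 = 0.86319
d = 57.8 * 0.86319^0.8 = 51.4 cm

51.4


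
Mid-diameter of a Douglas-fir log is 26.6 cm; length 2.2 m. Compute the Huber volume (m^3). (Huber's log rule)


Huber: V = Am * L,  Am = pi*(Dm/200)^2
Am = pi*(26.6/200)^2 = 0.055572 m^2
V = 0.055572*2.2 = 0.1223 m^3

0.1223


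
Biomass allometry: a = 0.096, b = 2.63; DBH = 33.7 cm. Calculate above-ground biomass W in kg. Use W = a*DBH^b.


Formula: W = a * DBH^b  (allometric power law)
DBH^b = 33.7^2.63 = 10415.1766
W = 0.096 * 10415.1766 = 999.9 kg

999.9


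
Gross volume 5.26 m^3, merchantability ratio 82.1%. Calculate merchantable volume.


Formula: MV = V_total * (merchantable_pct / 100)
Merchantable fraction = 82.1% / 100 = 0.821
MV = 5.26 m^3 * 0.821 = 4.318 m^3

4.318


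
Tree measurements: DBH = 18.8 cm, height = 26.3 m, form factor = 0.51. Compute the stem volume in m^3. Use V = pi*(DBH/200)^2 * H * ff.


Formula: V = pi * (DBH/200)^2 * H * ff
Radius = DBH/200 = 18.8/200 = 0.094 m
Radius^2 = 0.094^2 = 0.008836 m^2
V = pi * 0.008836 * 26.3 * 0.51
V = 0.372 m^3

0.372


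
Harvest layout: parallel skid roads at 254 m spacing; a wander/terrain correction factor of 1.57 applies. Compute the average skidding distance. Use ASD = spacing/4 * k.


Formula: ASD = (spacing / 4) * correction
Uncorrected distance = spacing / 4 = 254 / 4 = 63.5 m
ASD = 63.5 * 1.57 = 100 m

100


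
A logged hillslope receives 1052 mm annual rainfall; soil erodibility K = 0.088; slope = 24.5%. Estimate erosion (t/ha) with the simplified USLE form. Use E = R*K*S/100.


Formula: E = R * K * S / 100  (simplified USLE)
R * K = 1052 * 0.088 = 92.576
E = 92.576 * 24.5 / 100 = 22.68 t/ha

22.68


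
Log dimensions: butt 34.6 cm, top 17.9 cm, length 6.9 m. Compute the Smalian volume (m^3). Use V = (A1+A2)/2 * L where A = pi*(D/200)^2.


Smalian: V = (A1 + A2)/2 * L,  A = pi*(D/200)^2
A1 = pi*(34.6/200)^2 = 0.094025 m^2
A2 = pi*(17.9/200)^2 = 0.025165 m^2
V = (0.094025+0.025165)/2*6.9 = 0.4112 m^3

0.4112


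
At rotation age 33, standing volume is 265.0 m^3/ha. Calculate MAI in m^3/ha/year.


Formula: MAI = Total Volume / Stand Age
MAI = 265.0 m^3/ha / 33 years
MAI = 8.03 m^3/ha/year

8.03


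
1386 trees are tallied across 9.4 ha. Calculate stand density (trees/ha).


Formula: Stand Density = N_trees / Area_ha
Density = 1386 trees / 9.4 ha
Density = 147 trees/ha

147


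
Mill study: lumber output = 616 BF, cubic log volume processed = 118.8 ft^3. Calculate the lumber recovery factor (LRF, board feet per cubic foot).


Formula: LRF = Lumber Output (BF) / Log Input (ft^3)
LRF = 616 BF / 118.8 ft^3
LRF = 5.19 BF/ft^3

5.19


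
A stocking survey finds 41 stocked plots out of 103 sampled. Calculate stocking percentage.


Formula: Stocking % = stocked plots / total plots * 100
Stocking = 41 / 103 * 100
Stocking = 0.3981 * 100 = 39.8%

39.8


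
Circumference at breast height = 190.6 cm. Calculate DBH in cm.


Formula: DBH = C / pi
DBH = 190.6 / pi
pi = 3.14159...
DBH = 60.7 cm

60.7


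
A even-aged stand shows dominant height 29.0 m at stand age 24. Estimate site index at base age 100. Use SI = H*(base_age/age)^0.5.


Formula: SI = H_dom * (base_age / age)^0.5
Age ratio = 100 / 24 = 4.16667
sqrt(age_ratio) = 2.04124
SI = 29.0 * 2.04124 = 59.2 m

59.2


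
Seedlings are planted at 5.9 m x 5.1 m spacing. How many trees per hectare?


Formula: TPH = 10000 m^2/ha / (spacing_x * spacing_y)
Area per tree = 5.9 m * 5.1 m = 30.09 m^2
TPH = 10000 / 30.09 = 332 trees/ha

332


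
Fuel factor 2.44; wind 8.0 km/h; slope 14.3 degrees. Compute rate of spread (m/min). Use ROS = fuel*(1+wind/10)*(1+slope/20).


Formula: ROS = fuel * (1 + wind/10) * (1 + slope/20)
Wind factor = 1 + 8.0/10 = 1.8
Slope factor = 1 + 14.3/20 = 1.715
ROS = 2.44 * 1.8 * 1.715 = 7.53 m/min

7.53


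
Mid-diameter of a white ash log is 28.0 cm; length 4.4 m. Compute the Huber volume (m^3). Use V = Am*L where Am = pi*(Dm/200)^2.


Huber: V = Am * L,  Am = pi*(Dm/200)^2
Am = pi*(28.0/200)^2 = 0.061575 m^2
V = 0.061575*4.4 = 0.2709 m^3

0.2709


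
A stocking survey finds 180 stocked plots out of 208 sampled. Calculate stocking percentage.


Formula: Stocking % = stocked plots / total plots * 100
Stocking = 180 / 208 * 100
Stocking = 0.8654 * 100 = 86.5%

86.5


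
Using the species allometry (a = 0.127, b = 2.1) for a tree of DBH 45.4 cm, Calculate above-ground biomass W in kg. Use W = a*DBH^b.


Formula: W = a * DBH^b  (allometric power law)
DBH^b = 45.4^2.1 = 3018.6815
W = 0.127 * 3018.6815 = 383.4 kg

383.4


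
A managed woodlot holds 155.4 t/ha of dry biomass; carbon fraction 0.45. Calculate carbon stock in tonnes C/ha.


Formula: Carbon Stock = Biomass * Carbon Fraction
C = 155.4 t/ha * 0.45
C = 69.9 t C/ha

69.9


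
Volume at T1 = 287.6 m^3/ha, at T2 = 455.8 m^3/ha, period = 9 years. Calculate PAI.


Formula: PAI = (V_T2 - V_T1) / (T2 - T1)
Volume increment = 455.8 - 287.6 = 168.2 m^3/ha
PAI = 168.2 / 9 = 18.69 m^3/ha/year

18.69


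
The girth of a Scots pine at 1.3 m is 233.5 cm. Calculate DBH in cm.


Formula: DBH = C / pi
DBH = 233.5 / pi
pi = 3.14159...
DBH = 74.3 cm

74.3


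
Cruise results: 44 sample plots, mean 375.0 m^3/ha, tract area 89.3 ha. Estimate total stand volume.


Formula: Total Volume = Mean Volume per ha * Total Area
Total Volume = 375.0 m^3/ha * 89.3 ha
Total Volume = 33488 m^3

33488


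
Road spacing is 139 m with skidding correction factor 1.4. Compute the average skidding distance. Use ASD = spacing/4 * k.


Formula: ASD = (spacing / 4) * correction
Uncorrected distance = spacing / 4 = 139 / 4 = 34.75 m
ASD = 34.75 * 1.4 = 49 m

49


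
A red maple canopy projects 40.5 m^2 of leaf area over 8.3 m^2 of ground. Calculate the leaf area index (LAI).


Formula: LAI = total leaf area / ground area  (dimensionless)
LAI = 40.5 m^2 / 8.3 m^2
LAI = 4.88

4.88


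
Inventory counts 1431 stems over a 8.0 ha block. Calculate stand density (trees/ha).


Formula: Stand Density = N_trees / Area_ha
Density = 1431 trees / 8.0 ha
Density = 179 trees/ha

179


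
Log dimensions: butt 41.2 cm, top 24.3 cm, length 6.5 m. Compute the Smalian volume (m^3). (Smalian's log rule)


Smalian: V = (A1 + A2)/2 * L,  A = pi*(D/200)^2
A1 = pi*(41.2/200)^2 = 0.133317 m^2
A2 = pi*(24.3/200)^2 = 0.046377 m^2
V = (0.133317+0.046377)/2*6.5 = 0.584 m^3

0.584


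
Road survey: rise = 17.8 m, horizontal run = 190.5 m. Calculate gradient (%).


Formula: Gradient = rise / run * 100
Gradient = 17.8 / 190.5 * 100 = 9.3%

9.3


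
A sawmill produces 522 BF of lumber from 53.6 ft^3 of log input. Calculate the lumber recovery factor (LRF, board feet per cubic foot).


Formula: LRF = Lumber Output (BF) / Log Input (ft^3)
LRF = 522 BF / 53.6 ft^3
LRF = 9.74 BF/ft^3

9.74


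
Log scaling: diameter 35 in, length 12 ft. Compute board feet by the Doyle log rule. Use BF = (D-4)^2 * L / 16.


Doyle: BF = (D - 4)^2 * L / 16
Adjusted diameter = 35 - 4 = 31 in
(D-4)^2 = 31^2 = 961
BF = 961 * 12 / 16 = 721 BF

721


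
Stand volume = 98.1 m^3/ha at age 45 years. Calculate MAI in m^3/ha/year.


Formula: MAI = Total Volume / Stand Age
MAI = 98.1 m^3/ha / 45 years
MAI = 2.18 m^3/ha/year

2.18


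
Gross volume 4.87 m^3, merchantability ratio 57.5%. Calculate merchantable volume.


Formula: MV = V_total * (merchantable_pct / 100)
Merchantable fraction = 57.5% / 100 = 0.575
MV = 4.87 m^3 * 0.575 = 2.8 m^3

2.8


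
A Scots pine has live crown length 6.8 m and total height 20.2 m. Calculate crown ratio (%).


Formula: Crown Ratio = (Crown Length / Total Height) * 100
CR = (6.8 m / 20.2 m) * 100
CR = 0.3366 * 100 = 33.7%

33.7


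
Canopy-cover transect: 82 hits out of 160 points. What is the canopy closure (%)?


Formula: Canopy closure = covered points / total points * 100
Closure = 82 / 160 * 100
Closure = 0.5125 * 100 = 51.3%

51.3


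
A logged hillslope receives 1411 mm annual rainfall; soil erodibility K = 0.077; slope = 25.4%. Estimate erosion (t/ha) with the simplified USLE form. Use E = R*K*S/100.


Formula: E = R * K * S / 100  (simplified USLE)
R * K = 1411 * 0.077 = 108.647
E = 108.647 * 25.4 / 100 = 27.6 t/ha

27.6


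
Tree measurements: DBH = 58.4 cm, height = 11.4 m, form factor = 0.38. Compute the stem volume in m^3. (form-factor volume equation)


Formula: V = pi * (DBH/200)^2 * H * ff
Radius = DBH/200 = 58.4/200 = 0.292 m
Radius^2 = 0.292^2 = 0.085264 m^2
V = pi * 0.085264 * 11.4 * 0.38
V = 1.16 m^3

1.16


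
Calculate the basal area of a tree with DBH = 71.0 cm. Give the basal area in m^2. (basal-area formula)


Formula: BA = pi * (DBH/2)^2 / 10000  (cm^2 to m^2)
Radius = DBH/2 = 71.0/2 = 35.5 cm
BA = pi * 35.5^2 / 10000
   = 3959.1921 cm^2 / 10000
   = 0.3959 m^2

0.3959


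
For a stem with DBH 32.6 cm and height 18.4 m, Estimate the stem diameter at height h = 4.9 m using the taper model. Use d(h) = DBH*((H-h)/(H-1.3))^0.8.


Taper: d(h) = DBH * ((H - h) / (H - 1.3))^0.8
Numerator = H - h = 18.4 - 4.9 = 13.5 m
Denominator = H - 1.3 = 18.4 - 1.3 = 17.1 m
Ratio = 13.5 / 17.1 = 0.78947
d = 32.6 * 0.78947^0.8 = 27.0 cm

27.0


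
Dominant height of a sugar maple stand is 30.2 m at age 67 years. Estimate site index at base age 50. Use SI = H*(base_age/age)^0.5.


Formula: SI = H_dom * (base_age / age)^0.5
Age ratio = 50 / 67 = 0.74627
sqrt(age_ratio) = 0.86387
SI = 30.2 * 0.86387 = 26.1 m

26.1


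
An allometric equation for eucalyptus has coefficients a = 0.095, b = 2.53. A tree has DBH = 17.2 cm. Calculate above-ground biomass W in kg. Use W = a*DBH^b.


Formula: W = a * DBH^b  (allometric power law)
DBH^b = 17.2^2.53 = 1336.2477
W = 0.095 * 1336.2477 = 126.9 kg

126.9


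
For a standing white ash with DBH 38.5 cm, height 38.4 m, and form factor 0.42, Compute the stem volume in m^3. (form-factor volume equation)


Formula: V = pi * (DBH/200)^2 * H * ff
Radius = DBH/200 = 38.5/200 = 0.1925 m
Radius^2 = 0.1925^2 = 0.03705625 m^2
V = pi * 0.03705625 * 38.4 * 0.42
V = 1.878 m^3

1.878


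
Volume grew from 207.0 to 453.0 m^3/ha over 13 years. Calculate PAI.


Formula: PAI = (V_T2 - V_T1) / (T2 - T1)
Volume increment = 453.0 - 207.0 = 246.0 m^3/ha
PAI = 246.0 / 13 = 18.92 m^3/ha/year

18.92


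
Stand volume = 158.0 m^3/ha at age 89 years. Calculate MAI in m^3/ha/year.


Formula: MAI = Total Volume / Stand Age
MAI = 158.0 m^3/ha / 89 years
MAI = 1.78 m^3/ha/year

1.78


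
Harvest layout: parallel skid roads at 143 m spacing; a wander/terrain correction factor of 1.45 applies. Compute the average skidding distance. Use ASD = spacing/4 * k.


Formula: ASD = (spacing / 4) * correction
Uncorrected distance = spacing / 4 = 143 / 4 = 35.75 m
ASD = 35.75 * 1.45 = 52 m

52


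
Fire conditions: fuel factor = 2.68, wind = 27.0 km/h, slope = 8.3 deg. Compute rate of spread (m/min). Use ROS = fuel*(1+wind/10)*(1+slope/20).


Formula: ROS = fuel * (1 + wind/10) * (1 + slope/20)
Wind factor = 1 + 27.0/10 = 3.7
Slope factor = 1 + 8.3/20 = 1.415
ROS = 2.68 * 3.7 * 1.415 = 14.03 m/min

14.03


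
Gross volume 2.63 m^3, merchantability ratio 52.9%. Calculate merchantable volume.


Formula: MV = V_total * (merchantable_pct / 100)
Merchantable fraction = 52.9% / 100 = 0.529
MV = 2.63 m^3 * 0.529 = 1.391 m^3

1.391


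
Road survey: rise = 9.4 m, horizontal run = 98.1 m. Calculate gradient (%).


Formula: Gradient = rise / run * 100
Gradient = 9.4 / 98.1 * 100 = 9.6%

9.6


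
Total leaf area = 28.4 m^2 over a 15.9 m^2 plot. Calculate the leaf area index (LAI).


Formula: LAI = total leaf area / ground area  (dimensionless)
LAI = 28.4 m^2 / 15.9 m^2
LAI = 1.79

1.79


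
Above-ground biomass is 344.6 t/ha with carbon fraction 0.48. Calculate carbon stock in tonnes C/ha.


Formula: Carbon Stock = Biomass * Carbon Fraction
C = 344.6 t/ha * 0.48
C = 165.4 t C/ha

165.4


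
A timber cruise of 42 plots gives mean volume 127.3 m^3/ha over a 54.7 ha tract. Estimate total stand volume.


Formula: Total Volume = Mean Volume per ha * Total Area
Total Volume = 127.3 m^3/ha * 54.7 ha
Total Volume = 6963 m^3

6963


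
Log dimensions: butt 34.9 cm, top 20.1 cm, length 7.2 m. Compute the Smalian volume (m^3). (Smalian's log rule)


Smalian: V = (A1 + A2)/2 * L,  A = pi*(D/200)^2
A1 = pi*(34.9/200)^2 = 0.095662 m^2
A2 = pi*(20.1/200)^2 = 0.031731 m^2
V = (0.095662+0.031731)/2*7.2 = 0.4586 m^3

0.4586


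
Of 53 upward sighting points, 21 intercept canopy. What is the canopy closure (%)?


Formula: Canopy closure = covered points / total points * 100
Closure = 21 / 53 * 100
Closure = 0.3962 * 100 = 39.6%

39.6


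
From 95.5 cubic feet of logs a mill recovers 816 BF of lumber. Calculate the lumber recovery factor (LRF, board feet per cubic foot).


Formula: LRF = Lumber Output (BF) / Log Input (ft^3)
LRF = 816 BF / 95.5 ft^3
LRF = 8.54 BF/ft^3

8.54


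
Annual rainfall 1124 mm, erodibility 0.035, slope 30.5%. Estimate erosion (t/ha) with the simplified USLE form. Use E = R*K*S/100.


Formula: E = R * K * S / 100  (simplified USLE)
R * K = 1124 * 0.035 = 39.34
E = 39.34 * 30.5 / 100 = 12.0 t/ha

12.0


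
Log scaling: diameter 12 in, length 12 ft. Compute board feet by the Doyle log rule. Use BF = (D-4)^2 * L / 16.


Doyle: BF = (D - 4)^2 * L / 16
Adjusted diameter = 12 - 4 = 8 in
(D-4)^2 = 8^2 = 64
BF = 64 * 12 / 16 = 48 BF

48


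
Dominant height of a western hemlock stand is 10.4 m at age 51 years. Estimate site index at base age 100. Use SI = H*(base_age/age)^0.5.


Formula: SI = H_dom * (base_age / age)^0.5
Age ratio = 100 / 51 = 1.96078
sqrt(age_ratio) = 1.40028
SI = 10.4 * 1.40028 = 14.6 m

14.6


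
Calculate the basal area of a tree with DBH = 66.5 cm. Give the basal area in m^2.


Formula: BA = pi * (DBH/2)^2 / 10000  (cm^2 to m^2)
Radius = DBH/2 = 66.5/2 = 33.25 cm
BA = pi * 33.25^2 / 10000
   = 3473.227 cm^2 / 10000
   = 0.3473 m^2

0.3473


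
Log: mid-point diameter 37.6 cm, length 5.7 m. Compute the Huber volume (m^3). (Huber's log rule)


Huber: V = Am * L,  Am = pi*(Dm/200)^2
Am = pi*(37.6/200)^2 = 0.111036 m^2
V = 0.111036*5.7 = 0.6329 m^3

0.6329


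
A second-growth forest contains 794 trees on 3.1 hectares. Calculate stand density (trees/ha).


Formula: Stand Density = N_trees / Area_ha
Density = 794 trees / 3.1 ha
Density = 256 trees/ha

256


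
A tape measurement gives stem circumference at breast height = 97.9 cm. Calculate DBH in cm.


Formula: DBH = C / pi
DBH = 97.9 / pi
pi = 3.14159...
DBH = 31.2 cm

31.2


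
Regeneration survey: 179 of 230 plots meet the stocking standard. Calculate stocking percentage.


Formula: Stocking % = stocked plots / total plots * 100
Stocking = 179 / 230 * 100
Stocking = 0.7783 * 100 = 77.8%

77.8


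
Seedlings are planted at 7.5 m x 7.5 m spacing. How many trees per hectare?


Formula: TPH = 10000 m^2/ha / (spacing_x * spacing_y)
Area per tree = 7.5 m * 7.5 m = 56.25 m^2
TPH = 10000 / 56.25 = 178 trees/ha

178


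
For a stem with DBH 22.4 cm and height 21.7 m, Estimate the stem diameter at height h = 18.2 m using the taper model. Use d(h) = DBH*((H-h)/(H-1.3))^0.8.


Taper: d(h) = DBH * ((H - h) / (H - 1.3))^0.8
Numerator = H - h = 21.7 - 18.2 = 3.5 m
Denominator = H - 1.3 = 21.7 - 1.3 = 20.4 m
Ratio = 3.5 / 20.4 = 0.17157
d = 22.4 * 0.17157^0.8 = 5.5 cm

5.5


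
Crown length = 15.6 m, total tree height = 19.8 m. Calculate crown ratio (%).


Formula: Crown Ratio = (Crown Length / Total Height) * 100
CR = (15.6 m / 19.8 m) * 100
CR = 0.7879 * 100 = 78.8%

78.8


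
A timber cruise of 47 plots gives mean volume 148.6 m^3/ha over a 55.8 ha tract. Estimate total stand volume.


Formula: Total Volume = Mean Volume per ha * Total Area
Total Volume = 148.6 m^3/ha * 55.8 ha
Total Volume = 8292 m^3

8292


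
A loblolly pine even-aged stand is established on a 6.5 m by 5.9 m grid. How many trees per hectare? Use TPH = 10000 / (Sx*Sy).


Formula: TPH = 10000 m^2/ha / (spacing_x * spacing_y)
Area per tree = 6.5 m * 5.9 m = 38.35 m^2
TPH = 10000 / 38.35 = 261 trees/ha

261
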